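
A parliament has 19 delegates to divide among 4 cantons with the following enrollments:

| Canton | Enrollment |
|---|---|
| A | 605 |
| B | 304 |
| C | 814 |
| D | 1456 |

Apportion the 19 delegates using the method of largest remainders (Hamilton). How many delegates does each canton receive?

A: 3, B: 2, C: 5, D: 9

Standard divisor: 3179 ÷ 19 ≈ 167.316.
Standard quotas: A 3.616, B 1.817, C 4.865, D 8.702.
Lower quotas: A 3, B 1, C 4, D 8 (sum 16, leaving 3 seats).
Remainders in descending order: C 0.865, B 0.817, D 0.702, A 0.616.
The surplus seats go to C, B, D.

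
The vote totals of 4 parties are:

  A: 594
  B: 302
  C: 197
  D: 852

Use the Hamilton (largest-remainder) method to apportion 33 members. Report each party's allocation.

Total 1945; standard divisor 1945/33 ≈ 58.939.
Standard quotas: A 10.078, B 5.124, C 3.342, D 14.456.
Lower quotas: A 10, B 5, C 3, D 14 (sum 32, leaving 1 seat).
Remainders in descending order: D 0.456, C 0.342, B 0.124, A 0.078.
Largest remainder: D receives the extra seat.

A 10; B 5; C 3; D 15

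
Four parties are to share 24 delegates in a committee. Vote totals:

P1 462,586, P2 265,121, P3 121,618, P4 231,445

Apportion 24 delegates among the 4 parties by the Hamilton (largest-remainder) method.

The standard divisor is 1080770/24 ≈ 45032.083.
Standard quotas: P1 10.2724, P2 5.8874, P3 2.7007, P4 5.1396.
Lower quotas: P1 10, P2 5, P3 2, P4 5 (sum 22, leaving 2 seats).
Remainders in descending order: P2 0.8874, P3 0.7007, P1 0.2724, P4 0.1396.
The surplus seats go to P2, P3.

P1=10, P2=6, P3=3, P4=5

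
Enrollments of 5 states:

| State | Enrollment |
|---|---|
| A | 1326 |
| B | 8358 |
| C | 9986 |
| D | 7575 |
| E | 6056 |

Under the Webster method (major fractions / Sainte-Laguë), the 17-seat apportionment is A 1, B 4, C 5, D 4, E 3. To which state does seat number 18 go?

Priority for the next seat is population ÷ (current seats + 0.5).
Priorities: A 884.000, B 1857.333, C 1815.636, D 1683.333, E 1730.286.
Highest priority: B.

B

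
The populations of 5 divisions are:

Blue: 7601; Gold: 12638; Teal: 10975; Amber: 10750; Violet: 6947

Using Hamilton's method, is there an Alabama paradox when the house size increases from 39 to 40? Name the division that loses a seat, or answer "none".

At 39 seats: Blue 6, Gold 10, Teal 9, Amber 9, Violet 5.
At 40 seats: Blue 6, Gold 10, Teal 9, Amber 9, Violet 6.
No division's allocation decreased.

none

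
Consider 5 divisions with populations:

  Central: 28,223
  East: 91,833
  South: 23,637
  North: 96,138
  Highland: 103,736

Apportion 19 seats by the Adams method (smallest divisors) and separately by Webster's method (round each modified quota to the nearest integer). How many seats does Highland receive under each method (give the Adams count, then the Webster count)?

Adams: Central 2, East 5, South 2, North 5, Highland 5.
Webster: Central 2, East 5, South 1, North 5, Highland 6.
Highland gets 5 under Adams and 6 under Webster.

5 and 6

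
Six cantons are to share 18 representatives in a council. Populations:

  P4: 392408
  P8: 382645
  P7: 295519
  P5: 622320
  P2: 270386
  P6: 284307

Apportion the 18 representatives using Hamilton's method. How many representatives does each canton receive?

Standard divisor: 2247585 ÷ 18 ≈ 124865.833.
Standard quotas: P4 3.1426, P8 3.0644, P7 2.3667, P5 4.9839, P2 2.1654, P6 2.2769.
Lower quotas: P4 3, P8 3, P7 2, P5 4, P2 2, P6 2 (sum 16, leaving 2 seats).
Remainders in descending order: P5 0.9839, P7 0.3667, P6 0.2769, P2 0.1654, P4 0.1426, P8 0.0644.
The surplus seats go to P5, P7.

P4 3; P8 3; P7 3; P5 5; P2 2; P6 2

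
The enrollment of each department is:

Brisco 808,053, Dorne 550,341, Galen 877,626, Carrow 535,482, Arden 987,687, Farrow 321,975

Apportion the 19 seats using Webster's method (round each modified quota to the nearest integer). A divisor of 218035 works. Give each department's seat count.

With modified divisor 218035: modified quotas Brisco 3.706, Dorne 2.524, Galen 4.025, Carrow 2.456, Arden 4.530, Farrow 1.477.
Rounding to the nearest integer: Brisco 4, Dorne 3, Galen 4, Carrow 2, Arden 5, Farrow 1 (total 19).

Brisco 4; Dorne 3; Galen 4; Carrow 2; Arden 5; Farrow 1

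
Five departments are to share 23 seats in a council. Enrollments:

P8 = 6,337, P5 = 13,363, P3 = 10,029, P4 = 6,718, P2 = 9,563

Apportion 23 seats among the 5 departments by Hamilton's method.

P8: 3, P5: 7, P3: 5, P4: 3, P2: 5

Standard divisor: 46010 ÷ 23 ≈ 2000.435.
Standard quotas: P8 3.1678, P5 6.6800, P3 5.0134, P4 3.3583, P2 4.7805.
Lower quotas: P8 3, P5 6, P3 5, P4 3, P2 4 (sum 21, leaving 2 seats).
Remainders in descending order: P2 0.7805, P5 0.6800, P4 0.3583, P8 0.1678, P3 0.0134.
The surplus seats go to P2, P5.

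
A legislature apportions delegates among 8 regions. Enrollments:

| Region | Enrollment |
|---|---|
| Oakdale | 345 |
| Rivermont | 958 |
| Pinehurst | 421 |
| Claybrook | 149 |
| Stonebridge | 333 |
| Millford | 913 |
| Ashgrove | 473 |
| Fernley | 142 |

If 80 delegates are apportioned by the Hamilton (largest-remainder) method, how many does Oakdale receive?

7

Total 3734; standard divisor 3734/80 ≈ 46.675.
Standard quotas: Oakdale 7.392, Rivermont 20.525, Pinehurst 9.020, Claybrook 3.192, Stonebridge 7.134, Millford 19.561, Ashgrove 10.134, Fernley 3.042.
Lower quotas: Oakdale 7, Rivermont 20, Pinehurst 9, Claybrook 3, Stonebridge 7, Millford 19, Ashgrove 10, Fernley 3 (sum 78, leaving 2 seats).
Remainders in descending order: Millford 0.561, Rivermont 0.525, Oakdale 0.392, Claybrook 0.192, Stonebridge 0.134, Ashgrove 0.134, Fernley 0.042, Pinehurst 0.020.
Largest remainders: Millford, Rivermont receive the extra seats.
Oakdale receives 7.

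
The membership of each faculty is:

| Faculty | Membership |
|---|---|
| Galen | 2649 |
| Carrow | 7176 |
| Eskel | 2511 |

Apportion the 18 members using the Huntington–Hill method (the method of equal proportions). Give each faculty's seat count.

With divisor 705: modified quotas Galen 3.757, Carrow 10.179, Eskel 3.562.
Geometric-mean thresholds: Galen √(3·4)=3.464, Carrow √(10·11)=10.488, Eskel √(3·4)=3.464.
Each quota rounded against its threshold gives Galen 4, Carrow 10, Eskel 4 (total 18).

Galen=4, Carrow=10, Eskel=4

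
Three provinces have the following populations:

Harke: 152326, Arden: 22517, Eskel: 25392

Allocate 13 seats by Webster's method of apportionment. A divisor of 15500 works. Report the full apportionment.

With modified divisor 15500: modified quotas Harke 9.827, Arden 1.453, Eskel 1.638.
Rounding to the nearest integer: Harke 10, Arden 1, Eskel 2 (total 13).

Harke=10, Arden=1, Eskel=2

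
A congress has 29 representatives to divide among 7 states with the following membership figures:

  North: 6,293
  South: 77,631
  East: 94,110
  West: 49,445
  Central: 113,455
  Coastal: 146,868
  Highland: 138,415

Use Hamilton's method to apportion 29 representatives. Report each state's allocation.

North 0; South 4; East 4; West 2; Central 5; Coastal 7; Highland 7

Total 626217; standard divisor 626217/29 ≈ 21593.69.
Standard quotas: North 0.2914, South 3.5951, East 4.3582, West 2.2898, Central 5.2541, Coastal 6.8014, Highland 6.4100.
Lower quotas: North 0, South 3, East 4, West 2, Central 5, Coastal 6, Highland 6 (sum 26, leaving 3 seats).
Remainders in descending order: Coastal 0.8014, South 0.5951, Highland 0.4100, East 0.3582, North 0.2914, West 0.2898, Central 0.2541.
Largest remainders: Coastal, South, Highland receive the extra seats.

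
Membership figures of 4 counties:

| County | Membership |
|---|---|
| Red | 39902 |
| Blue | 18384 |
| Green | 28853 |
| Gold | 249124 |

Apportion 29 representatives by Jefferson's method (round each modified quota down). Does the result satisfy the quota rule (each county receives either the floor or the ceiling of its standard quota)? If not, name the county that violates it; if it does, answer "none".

Standard quotas: Red 3.441, Blue 1.585, Green 2.488, Gold 21.485.
Jefferson allocation: Red 3, Blue 1, Green 2, Gold 23.
Gold has quota 21.485 (lower 21, upper 22) but receives 23 — outside the quota interval.

Gold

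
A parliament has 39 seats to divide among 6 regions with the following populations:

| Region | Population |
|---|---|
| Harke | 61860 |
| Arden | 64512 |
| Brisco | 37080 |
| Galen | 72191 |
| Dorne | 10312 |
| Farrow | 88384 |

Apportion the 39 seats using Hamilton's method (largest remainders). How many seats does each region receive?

Standard divisor: 334339 ÷ 39 ≈ 8572.795.
Standard quotas: Harke 7.2158, Arden 7.5252, Brisco 4.3253, Galen 8.4209, Dorne 1.2029, Farrow 10.3098.
Lower quotas: Harke 7, Arden 7, Brisco 4, Galen 8, Dorne 1, Farrow 10 (sum 37, leaving 2 seats).
Remainders in descending order: Arden 0.5252, Galen 0.4209, Brisco 0.3253, Farrow 0.3098, Harke 0.2158, Dorne 0.2029.
Largest remainders: Arden, Galen receive the extra seats.

Harke: 7; Arden: 8; Brisco: 4; Galen: 9; Dorne: 1; Farrow: 10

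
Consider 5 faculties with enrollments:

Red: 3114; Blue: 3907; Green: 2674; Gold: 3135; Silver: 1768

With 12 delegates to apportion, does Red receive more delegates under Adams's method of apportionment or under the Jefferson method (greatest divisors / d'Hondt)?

Jefferson

Adams: Red 2, Blue 3, Green 2, Gold 3, Silver 2.
Jefferson: Red 3, Blue 3, Green 2, Gold 3, Silver 1.
Red gets 2 under Adams and 3 under Jefferson.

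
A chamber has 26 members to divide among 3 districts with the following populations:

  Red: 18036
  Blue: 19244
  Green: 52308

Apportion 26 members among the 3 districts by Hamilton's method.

Standard divisor: 89588 ÷ 26 ≈ 3445.692.
Standard quotas: Red 5.2344, Blue 5.5849, Green 15.1807.
Lower quotas: Red 5, Blue 5, Green 15 (sum 25, leaving 1 seat).
Remainders in descending order: Blue 0.5849, Red 0.2344, Green 0.1807.
Largest remainder: Blue receives the extra seat.

Red 5; Blue 6; Green 15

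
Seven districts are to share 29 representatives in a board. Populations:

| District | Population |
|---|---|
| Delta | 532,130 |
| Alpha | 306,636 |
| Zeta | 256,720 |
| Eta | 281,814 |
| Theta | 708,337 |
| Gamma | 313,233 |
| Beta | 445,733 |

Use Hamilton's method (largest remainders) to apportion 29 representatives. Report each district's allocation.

Delta=5, Alpha=3, Zeta=3, Eta=3, Theta=7, Gamma=3, Beta=5

Total 2844603; standard divisor 2844603/29 ≈ 98089.759.
Standard quotas: Delta 5.4249, Alpha 3.1261, Zeta 2.6172, Eta 2.8730, Theta 7.2213, Gamma 3.1933, Beta 4.5441.
Lower quotas: Delta 5, Alpha 3, Zeta 2, Eta 2, Theta 7, Gamma 3, Beta 4 (sum 26, leaving 3 seats).
Remainders in descending order: Eta 0.8730, Zeta 0.6172, Beta 0.5441, Delta 0.4249, Theta 0.2213, Gamma 0.1933, Alpha 0.1261.
The surplus seats go to Eta, Zeta, Beta.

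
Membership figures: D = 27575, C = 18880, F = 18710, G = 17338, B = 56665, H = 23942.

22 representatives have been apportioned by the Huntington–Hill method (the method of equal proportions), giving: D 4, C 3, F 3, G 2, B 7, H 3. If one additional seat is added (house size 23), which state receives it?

B

Priority for the next seat is population ÷ (√(s·(s+1))).
Priorities: D 6165.957, C 5450.187, F 5401.112, G 7078.209, B 7572.179, H 6911.460.
Highest priority: B.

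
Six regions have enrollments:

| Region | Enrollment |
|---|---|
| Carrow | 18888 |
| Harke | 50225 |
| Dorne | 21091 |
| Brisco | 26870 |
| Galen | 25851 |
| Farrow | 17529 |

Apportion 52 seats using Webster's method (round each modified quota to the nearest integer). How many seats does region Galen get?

Standard divisor 160454/52 ≈ 3085.654; standard quotas: Carrow 6.121, Harke 16.277, Dorne 6.835, Brisco 8.708, Galen 8.378, Farrow 5.681.
Rounding to the nearest integer gives Carrow 6, Harke 16, Dorne 7, Brisco 9, Galen 8, Farrow 6 — total 52, matching the house size, so no adjustment is needed.
Galen receives 8.

8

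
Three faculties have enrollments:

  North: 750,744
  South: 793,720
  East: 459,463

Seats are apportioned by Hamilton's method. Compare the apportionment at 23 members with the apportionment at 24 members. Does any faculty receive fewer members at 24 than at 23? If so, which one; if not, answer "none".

none

At 23 seats: North 9, South 9, East 5.
At 24 seats: North 9, South 10, East 5.
No faculty's allocation decreased.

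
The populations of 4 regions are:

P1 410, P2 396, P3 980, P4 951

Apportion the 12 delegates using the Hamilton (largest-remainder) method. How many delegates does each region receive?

Standard divisor: 2737 ÷ 12 ≈ 228.083.
Standard quotas: P1 1.798, P2 1.736, P3 4.297, P4 4.170.
Lower quotas: P1 1, P2 1, P3 4, P4 4 (sum 10, leaving 2 seats).
Remainders in descending order: P1 0.798, P2 0.736, P3 0.297, P4 0.170.
Largest remainders: P1, P2 receive the extra seats.

P1 2, P2 2, P3 4, P4 4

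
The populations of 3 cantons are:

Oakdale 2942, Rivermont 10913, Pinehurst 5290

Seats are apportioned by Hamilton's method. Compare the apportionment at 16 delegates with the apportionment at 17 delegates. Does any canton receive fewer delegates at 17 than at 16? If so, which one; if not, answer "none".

At 16 seats: Oakdale 3, Rivermont 9, Pinehurst 4.
At 17 seats: Oakdale 2, Rivermont 10, Pinehurst 5.
Oakdale drops from 3 to 2.

Oakdale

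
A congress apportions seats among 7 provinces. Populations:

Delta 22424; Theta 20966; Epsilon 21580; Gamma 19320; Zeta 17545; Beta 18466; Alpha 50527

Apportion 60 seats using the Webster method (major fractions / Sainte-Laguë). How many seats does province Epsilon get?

Standard divisor 170828/60 ≈ 2847.133; standard quotas: Delta 7.876, Theta 7.364, Epsilon 7.580, Gamma 6.786, Zeta 6.162, Beta 6.486, Alpha 17.747.
Rounding to the nearest integer gives Delta 8, Theta 7, Epsilon 8, Gamma 7, Zeta 6, Beta 6, Alpha 18 — total 60, matching the house size, so no adjustment is needed.
Epsilon receives 8.

8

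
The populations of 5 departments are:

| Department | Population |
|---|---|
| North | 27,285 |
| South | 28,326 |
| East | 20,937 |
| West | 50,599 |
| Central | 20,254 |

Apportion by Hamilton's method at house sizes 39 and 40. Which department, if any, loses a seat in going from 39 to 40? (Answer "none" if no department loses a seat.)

At 39 seats: North 7, South 8, East 6, West 13, Central 5.
At 40 seats: North 7, South 8, East 6, West 14, Central 5.
No department's allocation decreased.

none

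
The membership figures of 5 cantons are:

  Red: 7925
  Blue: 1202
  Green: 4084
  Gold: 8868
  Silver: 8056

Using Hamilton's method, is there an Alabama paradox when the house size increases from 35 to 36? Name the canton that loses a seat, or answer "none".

At 35 seats: Red 9, Blue 2, Green 5, Gold 10, Silver 9.
At 36 seats: Red 9, Blue 1, Green 5, Gold 11, Silver 10.
Blue drops from 2 to 1.

Blue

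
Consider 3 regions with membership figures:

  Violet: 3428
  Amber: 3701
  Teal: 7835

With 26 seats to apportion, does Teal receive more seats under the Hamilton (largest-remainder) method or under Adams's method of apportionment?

Hamilton

Hamilton: Violet 6, Amber 6, Teal 14.
Adams: Violet 6, Amber 7, Teal 13.
Teal gets 14 under Hamilton and 13 under Adams.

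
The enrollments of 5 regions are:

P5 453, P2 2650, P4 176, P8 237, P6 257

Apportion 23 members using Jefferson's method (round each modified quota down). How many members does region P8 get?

Standard divisor 3773/23 ≈ 164.043; standard quotas: P5 2.761, P2 16.154, P4 1.073, P8 1.445, P6 1.567.
Rounding down gives 2, 16, 1, 1, 1 = 21 seats, so the divisor must be adjusted.
With modified divisor 150: modified quotas P5 3.020, P2 17.667, P4 1.173, P8 1.580, P6 1.713.
Rounding down: P5 3, P2 17, P4 1, P8 1, P6 1 (total 23).
P8 receives 1.

1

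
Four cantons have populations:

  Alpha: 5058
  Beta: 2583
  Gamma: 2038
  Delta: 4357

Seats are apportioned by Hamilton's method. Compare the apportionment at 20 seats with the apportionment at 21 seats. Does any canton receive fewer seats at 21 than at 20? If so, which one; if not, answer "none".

none

At 20 seats: Alpha 7, Beta 4, Gamma 3, Delta 6.
At 21 seats: Alpha 8, Beta 4, Gamma 3, Delta 6.
No canton's allocation decreased.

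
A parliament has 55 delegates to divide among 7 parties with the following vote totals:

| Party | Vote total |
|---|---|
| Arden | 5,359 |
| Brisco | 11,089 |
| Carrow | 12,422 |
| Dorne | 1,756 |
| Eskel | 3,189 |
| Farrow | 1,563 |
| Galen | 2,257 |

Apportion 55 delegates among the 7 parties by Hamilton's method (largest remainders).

Arden: 8; Brisco: 16; Carrow: 18; Dorne: 3; Eskel: 5; Farrow: 2; Galen: 3

Standard divisor: 37635 ÷ 55 ≈ 684.273.
Standard quotas: Arden 7.8317, Brisco 16.2055, Carrow 18.1536, Dorne 2.5662, Eskel 4.6604, Farrow 2.2842, Galen 3.2984.
Lower quotas: Arden 7, Brisco 16, Carrow 18, Dorne 2, Eskel 4, Farrow 2, Galen 3 (sum 52, leaving 3 seats).
Remainders in descending order: Arden 0.8317, Eskel 0.6604, Dorne 0.5662, Galen 0.2984, Farrow 0.2842, Brisco 0.2055, Carrow 0.1536.
The surplus seats go to Arden, Eskel, Dorne.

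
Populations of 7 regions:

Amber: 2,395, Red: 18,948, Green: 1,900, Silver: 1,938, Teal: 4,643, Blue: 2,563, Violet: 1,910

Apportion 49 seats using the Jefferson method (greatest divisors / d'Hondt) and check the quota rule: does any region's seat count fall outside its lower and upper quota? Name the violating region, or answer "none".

Red

Standard quotas: Amber 3.422, Red 27.071, Green 2.715, Silver 2.769, Teal 6.633, Blue 3.662, Violet 2.729.
Jefferson allocation: Amber 3, Red 29, Green 2, Silver 3, Teal 7, Blue 3, Violet 2.
Red has quota 27.071 (lower 27, upper 28) but receives 29 — outside the quota interval.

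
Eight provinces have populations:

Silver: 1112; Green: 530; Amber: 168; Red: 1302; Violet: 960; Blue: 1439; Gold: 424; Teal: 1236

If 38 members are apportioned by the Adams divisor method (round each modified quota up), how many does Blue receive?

7

Standard divisor 7171/38 ≈ 188.711; standard quotas: Silver 5.893, Green 2.809, Amber 0.890, Red 6.899, Violet 5.087, Blue 7.625, Gold 2.247, Teal 6.550.
Rounding up gives 6, 3, 1, 7, 6, 8, 3, 7 = 41 seats, so the divisor must be adjusted.
With modified divisor 209: modified quotas Silver 5.321, Green 2.536, Amber 0.804, Red 6.230, Violet 4.593, Blue 6.885, Gold 2.029, Teal 5.914.
Rounding up: Silver 6, Green 3, Amber 1, Red 7, Violet 5, Blue 7, Gold 3, Teal 6 (total 38).
Blue receives 7.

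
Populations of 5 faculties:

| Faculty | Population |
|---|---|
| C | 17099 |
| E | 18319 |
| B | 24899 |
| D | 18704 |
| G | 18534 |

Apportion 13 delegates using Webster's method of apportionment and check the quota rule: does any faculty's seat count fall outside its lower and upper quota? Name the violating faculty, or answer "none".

Standard quotas: C 2.279, E 2.441, B 3.318, D 2.492, G 2.470.
Webster allocation: C 2, E 2, B 3, D 3, G 3.
Every allocation lies between the lower and upper quota.

none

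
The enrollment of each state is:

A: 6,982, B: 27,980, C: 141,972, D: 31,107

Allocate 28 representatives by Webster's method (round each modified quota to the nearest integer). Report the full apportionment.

Standard divisor 208041/28 ≈ 7430.036; standard quotas: A 0.940, B 3.766, C 19.108, D 4.187.
Rounding to the nearest integer gives A 1, B 4, C 19, D 4 — total 28, matching the house size, so no adjustment is needed.

A 1; B 4; C 19; D 4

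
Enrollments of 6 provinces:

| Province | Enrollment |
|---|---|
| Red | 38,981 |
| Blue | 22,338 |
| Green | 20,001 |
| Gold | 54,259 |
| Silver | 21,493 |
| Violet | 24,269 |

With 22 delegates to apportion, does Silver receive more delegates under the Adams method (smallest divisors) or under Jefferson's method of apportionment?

Adams

Adams: Red 4, Blue 3, Green 3, Gold 6, Silver 3, Violet 3.
Jefferson: Red 5, Blue 3, Green 2, Gold 7, Silver 2, Violet 3.
Silver gets 3 under Adams and 2 under Jefferson.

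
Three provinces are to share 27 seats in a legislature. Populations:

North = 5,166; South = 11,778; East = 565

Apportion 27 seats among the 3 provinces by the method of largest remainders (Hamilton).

North 8, South 18, East 1

The standard divisor is 17509/27 ≈ 648.481.
Standard quotas: North 7.9663, South 18.1624, East 0.8713.
Lower quotas: North 7, South 18, East 0 (sum 25, leaving 2 seats).
Remainders in descending order: North 0.9663, East 0.8713, South 0.1624.
Largest remainders: North, East receive the extra seats.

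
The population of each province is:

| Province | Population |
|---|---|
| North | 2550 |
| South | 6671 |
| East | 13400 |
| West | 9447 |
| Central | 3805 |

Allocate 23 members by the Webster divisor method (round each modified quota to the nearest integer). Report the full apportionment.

North 2; South 4; East 9; West 6; Central 2

Standard divisor 35873/23 ≈ 1559.696; standard quotas: North 1.635, South 4.277, East 8.591, West 6.057, Central 2.440.
Rounding to the nearest integer gives North 2, South 4, East 9, West 6, Central 2 — total 23, matching the house size, so no adjustment is needed.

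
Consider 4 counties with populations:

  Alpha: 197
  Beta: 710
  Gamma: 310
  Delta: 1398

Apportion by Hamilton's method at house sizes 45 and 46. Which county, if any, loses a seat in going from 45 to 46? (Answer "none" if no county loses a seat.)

At 45 seats: Alpha 4, Beta 12, Gamma 5, Delta 24.
At 46 seats: Alpha 3, Beta 13, Gamma 5, Delta 25.
Alpha drops from 4 to 3.

Alpha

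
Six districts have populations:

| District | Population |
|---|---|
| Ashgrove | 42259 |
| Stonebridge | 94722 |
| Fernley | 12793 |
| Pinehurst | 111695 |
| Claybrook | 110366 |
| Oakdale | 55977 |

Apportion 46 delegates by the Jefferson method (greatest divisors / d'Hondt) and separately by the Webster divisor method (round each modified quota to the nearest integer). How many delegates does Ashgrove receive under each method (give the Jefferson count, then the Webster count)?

Jefferson: Ashgrove 4, Stonebridge 11, Fernley 1, Pinehurst 12, Claybrook 12, Oakdale 6.
Webster: Ashgrove 5, Stonebridge 10, Fernley 1, Pinehurst 12, Claybrook 12, Oakdale 6.
Ashgrove gets 4 under Jefferson and 5 under Webster.

4 and 5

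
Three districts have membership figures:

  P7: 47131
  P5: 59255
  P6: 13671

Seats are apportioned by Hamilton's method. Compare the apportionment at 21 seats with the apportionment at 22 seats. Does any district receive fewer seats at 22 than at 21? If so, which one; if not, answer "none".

P6

At 21 seats: P7 8, P5 10, P6 3.
At 22 seats: P7 9, P5 11, P6 2.
P6 drops from 3 to 2.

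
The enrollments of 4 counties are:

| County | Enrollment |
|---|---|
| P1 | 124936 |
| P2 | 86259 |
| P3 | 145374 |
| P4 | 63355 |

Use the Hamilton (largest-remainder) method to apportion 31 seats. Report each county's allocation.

Standard divisor: 419924 ÷ 31 ≈ 13545.935.
Standard quotas: P1 9.2231, P2 6.3679, P3 10.7319, P4 4.6770.
Lower quotas: P1 9, P2 6, P3 10, P4 4 (sum 29, leaving 2 seats).
Remainders in descending order: P3 0.7319, P4 0.6770, P2 0.3679, P1 0.2231.
Largest remainders: P3, P4 receive the extra seats.

P1=9, P2=6, P3=11, P4=5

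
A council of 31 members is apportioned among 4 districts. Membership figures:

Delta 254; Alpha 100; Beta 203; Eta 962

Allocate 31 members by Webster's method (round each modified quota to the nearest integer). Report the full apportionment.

Delta=5, Alpha=2, Beta=4, Eta=20

Standard divisor 1519/31 ≈ 49; standard quotas: Delta 5.184, Alpha 2.041, Beta 4.143, Eta 19.633.
Rounding to the nearest integer gives Delta 5, Alpha 2, Beta 4, Eta 20 — total 31, matching the house size, so no adjustment is needed.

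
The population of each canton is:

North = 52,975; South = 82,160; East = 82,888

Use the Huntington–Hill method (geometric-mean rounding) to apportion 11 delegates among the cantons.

With divisor 20081: modified quotas North 2.638, South 4.091, East 4.128.
Geometric-mean thresholds: North √(2·3)=2.449, South √(4·5)=4.472, East √(4·5)=4.472.
Each quota rounded against its threshold gives North 3, South 4, East 4 (total 11).

North 3, South 4, East 4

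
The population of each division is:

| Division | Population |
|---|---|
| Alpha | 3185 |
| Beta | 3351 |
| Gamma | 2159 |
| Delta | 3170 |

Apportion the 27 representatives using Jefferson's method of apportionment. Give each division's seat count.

Alpha 7, Beta 8, Gamma 5, Delta 7

Standard divisor 11865/27 ≈ 439.444; standard quotas: Alpha 7.248, Beta 7.626, Gamma 4.913, Delta 7.214.
Rounding down gives 7, 7, 4, 7 = 25 seats, so the divisor must be adjusted.
With modified divisor 400: modified quotas Alpha 7.963, Beta 8.377, Gamma 5.397, Delta 7.925.
Rounding down: Alpha 7, Beta 8, Gamma 5, Delta 7 (total 27).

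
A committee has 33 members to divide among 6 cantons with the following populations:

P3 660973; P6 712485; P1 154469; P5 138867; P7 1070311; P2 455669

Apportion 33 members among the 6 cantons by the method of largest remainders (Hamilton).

P3: 7; P6: 7; P1: 2; P5: 1; P7: 11; P2: 5

Standard divisor: 3192774 ÷ 33 ≈ 96750.727.
Standard quotas: P3 6.8317, P6 7.3641, P1 1.5966, P5 1.4353, P7 11.0626, P2 4.7097.
Lower quotas: P3 6, P6 7, P1 1, P5 1, P7 11, P2 4 (sum 30, leaving 3 seats).
Remainders in descending order: P3 0.8317, P2 0.7097, P1 0.5966, P5 0.4353, P6 0.3641, P7 0.0626.
Largest remainders: P3, P2, P1 receive the extra seats.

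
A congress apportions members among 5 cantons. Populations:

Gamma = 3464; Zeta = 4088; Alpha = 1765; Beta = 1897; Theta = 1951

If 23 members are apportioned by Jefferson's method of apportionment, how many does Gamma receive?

Standard divisor 13165/23 ≈ 572.391; standard quotas: Gamma 6.052, Zeta 7.142, Alpha 3.084, Beta 3.314, Theta 3.409.
Rounding down gives 6, 7, 3, 3, 3 = 22 seats, so the divisor must be adjusted.
With modified divisor 500: modified quotas Gamma 6.928, Zeta 8.176, Alpha 3.530, Beta 3.794, Theta 3.902.
Rounding down: Gamma 6, Zeta 8, Alpha 3, Beta 3, Theta 3 (total 23).
Gamma receives 6.

6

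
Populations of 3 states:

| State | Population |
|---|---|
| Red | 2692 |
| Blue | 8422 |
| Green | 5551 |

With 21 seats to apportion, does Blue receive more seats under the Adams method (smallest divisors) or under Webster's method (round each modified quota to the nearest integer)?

Webster

Adams: Red 4, Blue 10, Green 7.
Webster: Red 3, Blue 11, Green 7.
Blue gets 10 under Adams and 11 under Webster.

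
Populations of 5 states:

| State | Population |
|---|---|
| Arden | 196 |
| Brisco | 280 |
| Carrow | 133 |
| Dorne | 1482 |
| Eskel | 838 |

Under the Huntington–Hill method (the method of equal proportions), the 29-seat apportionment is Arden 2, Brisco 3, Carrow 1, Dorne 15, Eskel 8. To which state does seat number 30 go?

Eskel

Priority for the next seat is population ÷ (√(s·(s+1))).
Priorities: Arden 80.017, Brisco 80.829, Carrow 94.045, Dorne 95.663, Eskel 98.759.
Highest priority: Eskel.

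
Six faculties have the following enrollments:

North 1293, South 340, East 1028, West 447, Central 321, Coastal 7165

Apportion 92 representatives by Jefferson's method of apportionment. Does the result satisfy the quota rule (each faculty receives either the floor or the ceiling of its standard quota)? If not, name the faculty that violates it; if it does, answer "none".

Coastal

Standard quotas: North 11.229, South 2.953, East 8.927, West 3.882, Central 2.788, Coastal 62.222.
Jefferson allocation: North 11, South 3, East 9, West 3, Central 2, Coastal 64.
Coastal has quota 62.222 (lower 62, upper 63) but receives 64 — outside the quota interval.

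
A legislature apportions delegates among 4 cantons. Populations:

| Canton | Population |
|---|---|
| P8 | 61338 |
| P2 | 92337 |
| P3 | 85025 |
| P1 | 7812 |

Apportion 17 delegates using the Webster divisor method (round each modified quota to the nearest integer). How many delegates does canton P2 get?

Standard divisor 246512/17 ≈ 14500.706; standard quotas: P8 4.230, P2 6.368, P3 5.864, P1 0.539.
Rounding to the nearest integer gives P8 4, P2 6, P3 6, P1 1 — total 17, matching the house size, so no adjustment is needed.
P2 receives 6.

6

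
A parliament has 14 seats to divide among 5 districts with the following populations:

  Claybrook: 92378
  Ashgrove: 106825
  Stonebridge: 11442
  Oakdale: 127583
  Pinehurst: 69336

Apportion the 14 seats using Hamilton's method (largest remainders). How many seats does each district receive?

Claybrook 3, Ashgrove 4, Stonebridge 1, Oakdale 4, Pinehurst 2

Standard divisor: 407564 ÷ 14 ≈ 29111.714.
Standard quotas: Claybrook 3.1732, Ashgrove 3.6695, Stonebridge 0.3930, Oakdale 4.3825, Pinehurst 2.3817.
Lower quotas: Claybrook 3, Ashgrove 3, Stonebridge 0, Oakdale 4, Pinehurst 2 (sum 12, leaving 2 seats).
Remainders in descending order: Ashgrove 0.6695, Stonebridge 0.3930, Oakdale 0.3825, Pinehurst 0.3817, Claybrook 0.1732.
The surplus seats go to Ashgrove, Stonebridge.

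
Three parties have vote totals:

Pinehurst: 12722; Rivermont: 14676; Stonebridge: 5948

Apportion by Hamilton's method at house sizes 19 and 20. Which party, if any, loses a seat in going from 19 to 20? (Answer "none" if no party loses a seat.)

Stonebridge

At 19 seats: Pinehurst 7, Rivermont 8, Stonebridge 4.
At 20 seats: Pinehurst 8, Rivermont 9, Stonebridge 3.
Stonebridge drops from 4 to 3.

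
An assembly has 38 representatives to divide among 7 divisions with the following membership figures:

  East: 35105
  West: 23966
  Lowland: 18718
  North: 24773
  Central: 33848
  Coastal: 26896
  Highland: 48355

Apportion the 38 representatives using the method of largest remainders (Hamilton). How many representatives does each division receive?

East: 6; West: 4; Lowland: 3; North: 5; Central: 6; Coastal: 5; Highland: 9

The standard divisor is 211661/38 ≈ 5570.026.
Standard quotas: East 6.3025, West 4.3027, Lowland 3.3605, North 4.4476, Central 6.0768, Coastal 4.8287, Highland 8.6813.
Lower quotas: East 6, West 4, Lowland 3, North 4, Central 6, Coastal 4, Highland 8 (sum 35, leaving 3 seats).
Remainders in descending order: Coastal 0.8287, Highland 0.6813, North 0.4476, Lowland 0.3605, West 0.3027, East 0.3025, Central 0.0768.
The surplus seats go to Coastal, Highland, North.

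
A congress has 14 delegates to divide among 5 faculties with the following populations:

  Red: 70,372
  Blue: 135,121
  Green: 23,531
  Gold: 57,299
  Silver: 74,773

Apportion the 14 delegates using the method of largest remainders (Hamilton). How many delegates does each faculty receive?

The standard divisor is 361096/14 ≈ 25792.571.
Standard quotas: Red 2.7284, Blue 5.2388, Green 0.9123, Gold 2.2215, Silver 2.8990.
Lower quotas: Red 2, Blue 5, Green 0, Gold 2, Silver 2 (sum 11, leaving 3 seats).
Remainders in descending order: Green 0.9123, Silver 0.8990, Red 0.7284, Blue 0.2388, Gold 0.2215.
The surplus seats go to Green, Silver, Red.

Red 3; Blue 5; Green 1; Gold 2; Silver 3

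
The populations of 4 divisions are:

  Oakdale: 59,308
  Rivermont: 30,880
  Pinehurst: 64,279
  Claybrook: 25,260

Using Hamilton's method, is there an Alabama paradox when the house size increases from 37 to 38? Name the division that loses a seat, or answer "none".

At 37 seats: Oakdale 12, Rivermont 7, Pinehurst 13, Claybrook 5.
At 38 seats: Oakdale 13, Rivermont 6, Pinehurst 14, Claybrook 5.
Rivermont drops from 7 to 6.

Rivermont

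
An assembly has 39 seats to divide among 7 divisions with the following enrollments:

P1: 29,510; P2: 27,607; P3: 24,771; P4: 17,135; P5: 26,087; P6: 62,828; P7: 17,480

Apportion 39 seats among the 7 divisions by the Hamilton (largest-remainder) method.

Total 205418; standard divisor 205418/39 ≈ 5267.128.
Standard quotas: P1 5.6027, P2 5.2414, P3 4.7029, P4 3.2532, P5 4.9528, P6 11.9283, P7 3.3187.
Lower quotas: P1 5, P2 5, P3 4, P4 3, P5 4, P6 11, P7 3 (sum 35, leaving 4 seats).
Remainders in descending order: P5 0.9528, P6 0.9283, P3 0.7029, P1 0.6027, P7 0.3187, P4 0.2532, P2 0.2414.
Largest remainders: P5, P6, P3, P1 receive the extra seats.

P1: 6, P2: 5, P3: 5, P4: 3, P5: 5, P6: 12, P7: 3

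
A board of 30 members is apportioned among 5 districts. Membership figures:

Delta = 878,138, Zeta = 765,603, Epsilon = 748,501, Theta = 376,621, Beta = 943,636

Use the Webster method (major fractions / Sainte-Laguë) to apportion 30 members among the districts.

Standard divisor 3712499/30 ≈ 123749.967; standard quotas: Delta 7.096, Zeta 6.187, Epsilon 6.048, Theta 3.043, Beta 7.625.
Rounding to the nearest integer gives Delta 7, Zeta 6, Epsilon 6, Theta 3, Beta 8 — total 30, matching the house size, so no adjustment is needed.

Delta 7, Zeta 6, Epsilon 6, Theta 3, Beta 8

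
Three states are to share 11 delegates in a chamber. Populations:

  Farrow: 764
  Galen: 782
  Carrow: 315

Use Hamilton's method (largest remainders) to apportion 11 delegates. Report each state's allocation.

Farrow: 4; Galen: 5; Carrow: 2

Total 1861; standard divisor 1861/11 ≈ 169.182.
Standard quotas: Farrow 4.516, Galen 4.622, Carrow 1.862.
Lower quotas: Farrow 4, Galen 4, Carrow 1 (sum 9, leaving 2 seats).
Remainders in descending order: Carrow 0.862, Galen 0.622, Farrow 0.516.
Largest remainders: Carrow, Galen receive the extra seats.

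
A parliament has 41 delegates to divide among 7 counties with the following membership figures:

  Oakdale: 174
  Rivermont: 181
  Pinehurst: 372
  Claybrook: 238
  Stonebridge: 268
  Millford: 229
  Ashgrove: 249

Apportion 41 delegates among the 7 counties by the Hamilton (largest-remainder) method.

Oakdale: 4, Rivermont: 4, Pinehurst: 9, Claybrook: 6, Stonebridge: 6, Millford: 6, Ashgrove: 6

The standard divisor is 1711/41 ≈ 41.732.
Standard quotas: Oakdale 4.169, Rivermont 4.337, Pinehurst 8.914, Claybrook 5.703, Stonebridge 6.422, Millford 5.487, Ashgrove 5.967.
Lower quotas: Oakdale 4, Rivermont 4, Pinehurst 8, Claybrook 5, Stonebridge 6, Millford 5, Ashgrove 5 (sum 37, leaving 4 seats).
Remainders in descending order: Ashgrove 0.967, Pinehurst 0.914, Claybrook 0.703, Millford 0.487, Stonebridge 0.422, Rivermont 0.337, Oakdale 0.169.
The surplus seats go to Ashgrove, Pinehurst, Claybrook, Millford.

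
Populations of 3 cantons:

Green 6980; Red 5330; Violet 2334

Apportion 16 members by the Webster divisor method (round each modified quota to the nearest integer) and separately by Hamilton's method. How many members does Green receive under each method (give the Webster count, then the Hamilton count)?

7 and 8

Webster: Green 7, Red 6, Violet 3.
Hamilton: Green 8, Red 6, Violet 2.
Green gets 7 under Webster and 8 under Hamilton.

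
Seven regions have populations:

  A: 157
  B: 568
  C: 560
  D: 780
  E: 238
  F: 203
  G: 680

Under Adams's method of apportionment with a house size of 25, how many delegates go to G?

Standard divisor 3186/25 ≈ 127.44; standard quotas: A 1.232, B 4.457, C 4.394, D 6.121, E 1.868, F 1.593, G 5.336.
Rounding up gives 2, 5, 5, 7, 2, 2, 6 = 29 seats, so the divisor must be adjusted.
With modified divisor 150: modified quotas A 1.047, B 3.787, C 3.733, D 5.200, E 1.587, F 1.353, G 4.533.
Rounding up: A 2, B 4, C 4, D 6, E 2, F 2, G 5 (total 25).
G receives 5.

5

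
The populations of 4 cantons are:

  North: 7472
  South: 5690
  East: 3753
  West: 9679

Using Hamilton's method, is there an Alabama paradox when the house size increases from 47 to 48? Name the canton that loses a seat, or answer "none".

At 47 seats: North 13, South 10, East 7, West 17.
At 48 seats: North 14, South 10, East 7, West 17.
No canton's allocation decreased.

none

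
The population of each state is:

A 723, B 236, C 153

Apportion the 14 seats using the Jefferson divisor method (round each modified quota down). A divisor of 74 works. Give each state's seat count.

With modified divisor 74: modified quotas A 9.770, B 3.189, C 2.068.
Rounding down: A 9, B 3, C 2 (total 14).

A 9, B 3, C 2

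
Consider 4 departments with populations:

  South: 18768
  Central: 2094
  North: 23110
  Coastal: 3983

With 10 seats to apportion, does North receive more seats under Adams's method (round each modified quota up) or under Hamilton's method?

Adams: South 4, Central 1, North 4, Coastal 1.
Hamilton: South 4, Central 0, North 5, Coastal 1.
North gets 4 under Adams and 5 under Hamilton.

Hamilton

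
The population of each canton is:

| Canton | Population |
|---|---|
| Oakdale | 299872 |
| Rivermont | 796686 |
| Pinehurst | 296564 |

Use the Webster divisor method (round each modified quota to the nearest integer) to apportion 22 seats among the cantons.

Oakdale=5; Rivermont=12; Pinehurst=5

Standard divisor 1393122/22 ≈ 63323.727; standard quotas: Oakdale 4.736, Rivermont 12.581, Pinehurst 4.683.
Rounding to the nearest integer gives 5, 13, 5 = 23 seats, so the divisor must be adjusted.
With modified divisor 64800: modified quotas Oakdale 4.628, Rivermont 12.295, Pinehurst 4.577.
Rounding to the nearest integer: Oakdale 5, Rivermont 12, Pinehurst 5 (total 22).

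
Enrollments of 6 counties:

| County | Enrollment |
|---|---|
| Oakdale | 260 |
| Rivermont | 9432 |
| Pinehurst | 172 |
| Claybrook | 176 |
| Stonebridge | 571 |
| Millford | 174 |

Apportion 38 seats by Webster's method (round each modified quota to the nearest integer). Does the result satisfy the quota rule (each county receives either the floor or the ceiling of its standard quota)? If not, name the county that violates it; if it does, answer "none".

Rivermont

Standard quotas: Oakdale 0.916, Rivermont 33.233, Pinehurst 0.606, Claybrook 0.620, Stonebridge 2.012, Millford 0.613.
Webster allocation: Oakdale 1, Rivermont 32, Pinehurst 1, Claybrook 1, Stonebridge 2, Millford 1.
Rivermont has quota 33.233 (lower 33, upper 34) but receives 32 — outside the quota interval.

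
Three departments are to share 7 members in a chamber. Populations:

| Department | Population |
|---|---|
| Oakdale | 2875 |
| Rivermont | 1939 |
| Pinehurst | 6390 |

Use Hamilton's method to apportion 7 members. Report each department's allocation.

Standard divisor: 11204 ÷ 7 ≈ 1600.571.
Standard quotas: Oakdale 1.7962, Rivermont 1.2114, Pinehurst 3.9923.
Lower quotas: Oakdale 1, Rivermont 1, Pinehurst 3 (sum 5, leaving 2 seats).
Remainders in descending order: Pinehurst 0.9923, Oakdale 0.7962, Rivermont 0.2114.
Largest remainders: Pinehurst, Oakdale receive the extra seats.

Oakdale: 2, Rivermont: 1, Pinehurst: 4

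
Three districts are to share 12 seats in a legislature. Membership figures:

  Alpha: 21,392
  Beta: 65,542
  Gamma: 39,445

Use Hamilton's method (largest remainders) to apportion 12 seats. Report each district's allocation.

Alpha=2, Beta=6, Gamma=4

Total 126379; standard divisor 126379/12 ≈ 10531.583.
Standard quotas: Alpha 2.0312, Beta 6.2234, Gamma 3.7454.
Lower quotas: Alpha 2, Beta 6, Gamma 3 (sum 11, leaving 1 seat).
Remainders in descending order: Gamma 0.7454, Beta 0.2234, Alpha 0.0312.
Largest remainder: Gamma receives the extra seat.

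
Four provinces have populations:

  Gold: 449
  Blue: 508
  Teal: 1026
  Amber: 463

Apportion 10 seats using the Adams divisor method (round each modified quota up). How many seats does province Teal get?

Standard divisor 2446/10 ≈ 244.6; standard quotas: Gold 1.836, Blue 2.077, Teal 4.195, Amber 1.893.
Rounding up gives 2, 3, 5, 2 = 12 seats, so the divisor must be adjusted.
With modified divisor 300: modified quotas Gold 1.497, Blue 1.693, Teal 3.420, Amber 1.543.
Rounding up: Gold 2, Blue 2, Teal 4, Amber 2 (total 10).
Teal receives 4.

4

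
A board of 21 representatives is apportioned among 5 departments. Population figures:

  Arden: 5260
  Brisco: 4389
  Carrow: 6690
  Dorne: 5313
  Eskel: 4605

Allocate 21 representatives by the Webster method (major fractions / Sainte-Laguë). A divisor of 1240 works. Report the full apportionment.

Arden 4, Brisco 4, Carrow 5, Dorne 4, Eskel 4

With modified divisor 1240: modified quotas Arden 4.242, Brisco 3.540, Carrow 5.395, Dorne 4.285, Eskel 3.714.
Rounding to the nearest integer: Arden 4, Brisco 4, Carrow 5, Dorne 4, Eskel 4 (total 21).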